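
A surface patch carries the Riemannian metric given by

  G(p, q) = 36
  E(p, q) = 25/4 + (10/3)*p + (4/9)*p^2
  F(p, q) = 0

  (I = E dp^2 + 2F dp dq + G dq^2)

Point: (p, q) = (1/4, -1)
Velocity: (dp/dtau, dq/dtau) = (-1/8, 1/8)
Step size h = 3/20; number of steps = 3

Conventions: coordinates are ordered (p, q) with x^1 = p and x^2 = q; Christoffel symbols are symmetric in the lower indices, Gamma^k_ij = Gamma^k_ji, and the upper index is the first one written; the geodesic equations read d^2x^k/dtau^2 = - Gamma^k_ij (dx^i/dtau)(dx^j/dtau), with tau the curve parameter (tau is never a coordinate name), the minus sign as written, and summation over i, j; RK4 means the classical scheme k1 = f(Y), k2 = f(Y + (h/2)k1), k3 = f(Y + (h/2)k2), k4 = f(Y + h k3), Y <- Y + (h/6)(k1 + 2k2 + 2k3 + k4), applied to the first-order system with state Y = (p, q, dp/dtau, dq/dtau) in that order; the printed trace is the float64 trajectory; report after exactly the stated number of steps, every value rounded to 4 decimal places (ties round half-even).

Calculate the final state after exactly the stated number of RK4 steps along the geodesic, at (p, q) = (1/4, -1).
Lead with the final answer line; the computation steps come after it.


Answer: p = 0.1933, q = -0.9437, dp/dtau = -0.1268, dq/dtau = 0.1250

f(Y) = (dp/dtau, dq/dtau, -Gamma^p_ij Y'^i Y'^j, -Gamma^q_ij Y'^i Y'^j) with the Gammas evaluated at the stage position; h = 0.150000; intermediate values shown to 6 dp
step 0: p = 0.2500, q = -1.0000, dp/dtau = -0.1250, dq/dtau = 0.1250
step 1:
  k1: at (p, q) = (0.250000, -1.000000), (dp/dtau, dq/dtau) = (-0.125000, 0.125000); Gamma_ppp = 0.250000, Gamma_ppq = 0.000000, Gamma_pqq = 0.000000, Gamma_qpp = 0.000000, Gamma_qpq = 0.000000, Gamma_qqq = 0.000000; k1 = (-0.125000, 0.125000, -0.003906, 0.000000)
  k2: at (p, q) = (0.240625, -0.990625), (dp/dtau, dq/dtau) = (-0.125293, 0.125000); Gamma_ppp = 0.250587, Gamma_ppq = 0.000000, Gamma_pqq = 0.000000, Gamma_qpp = 0.000000, Gamma_qpq = 0.000000, Gamma_qqq = 0.000000; k2 = (-0.125293, 0.125000, -0.003934, 0.000000)
  k3: at (p, q) = (0.240603, -0.990625), (dp/dtau, dq/dtau) = (-0.125295, 0.125000); Gamma_ppp = 0.250589, Gamma_ppq = 0.000000, Gamma_pqq = 0.000000, Gamma_qpp = 0.000000, Gamma_qpq = 0.000000, Gamma_qqq = 0.000000; k3 = (-0.125295, 0.125000, -0.003934, 0.000000)
  k4: at (p, q) = (0.231206, -0.981250), (dp/dtau, dq/dtau) = (-0.125590, 0.125000); Gamma_ppp = 0.251180, Gamma_ppq = 0.000000, Gamma_pqq = 0.000000, Gamma_qpp = 0.000000, Gamma_qpq = 0.000000, Gamma_qqq = 0.000000; k4 = (-0.125590, 0.125000, -0.003962, 0.000000)
  Y <- Y + (h/6)(k1 + 2k2 + 2k3 + k4): p = 0.2312, q = -0.9812, dp/dtau = -0.1256, dq/dtau = 0.1250
step 2:
  k1: at (p, q) = (0.231206, -0.981250), (dp/dtau, dq/dtau) = (-0.125590, 0.125000); Gamma_ppp = 0.251180, Gamma_ppq = 0.000000, Gamma_pqq = 0.000000, Gamma_qpp = 0.000000, Gamma_qpq = 0.000000, Gamma_qqq = 0.000000; k1 = (-0.125590, 0.125000, -0.003962, 0.000000)
  k2: at (p, q) = (0.221787, -0.971875), (dp/dtau, dq/dtau) = (-0.125887, 0.125000); Gamma_ppp = 0.251776, Gamma_ppq = 0.000000, Gamma_pqq = 0.000000, Gamma_qpp = 0.000000, Gamma_qpq = 0.000000, Gamma_qqq = 0.000000; k2 = (-0.125887, 0.125000, -0.003990, 0.000000)
  k3: at (p, q) = (0.221764, -0.971875), (dp/dtau, dq/dtau) = (-0.125889, 0.125000); Gamma_ppp = 0.251777, Gamma_ppq = 0.000000, Gamma_pqq = 0.000000, Gamma_qpp = 0.000000, Gamma_qpq = 0.000000, Gamma_qqq = 0.000000; k3 = (-0.125889, 0.125000, -0.003990, 0.000000)
  k4: at (p, q) = (0.212322, -0.962500), (dp/dtau, dq/dtau) = (-0.126189, 0.125000); Gamma_ppp = 0.252377, Gamma_ppq = 0.000000, Gamma_pqq = 0.000000, Gamma_qpp = 0.000000, Gamma_qpq = 0.000000, Gamma_qqq = 0.000000; k4 = (-0.126189, 0.125000, -0.004019, 0.000000)
  Y <- Y + (h/6)(k1 + 2k2 + 2k3 + k4): p = 0.2123, q = -0.9625, dp/dtau = -0.1262, dq/dtau = 0.1250
step 3:
  k1: at (p, q) = (0.212323, -0.962500), (dp/dtau, dq/dtau) = (-0.126189, 0.125000); Gamma_ppp = 0.252377, Gamma_ppq = 0.000000, Gamma_pqq = 0.000000, Gamma_qpp = 0.000000, Gamma_qpq = 0.000000, Gamma_qqq = 0.000000; k1 = (-0.126189, 0.125000, -0.004019, 0.000000)
  k2: at (p, q) = (0.202858, -0.953125), (dp/dtau, dq/dtau) = (-0.126490, 0.125000); Gamma_ppp = 0.252981, Gamma_ppq = 0.000000, Gamma_pqq = 0.000000, Gamma_qpp = 0.000000, Gamma_qpq = 0.000000, Gamma_qqq = 0.000000; k2 = (-0.126490, 0.125000, -0.004048, 0.000000)
  k3: at (p, q) = (0.202836, -0.953125), (dp/dtau, dq/dtau) = (-0.126492, 0.125000); Gamma_ppp = 0.252983, Gamma_ppq = 0.000000, Gamma_pqq = 0.000000, Gamma_qpp = 0.000000, Gamma_qpq = 0.000000, Gamma_qqq = 0.000000; k3 = (-0.126492, 0.125000, -0.004048, 0.000000)
  k4: at (p, q) = (0.193349, -0.943750), (dp/dtau, dq/dtau) = (-0.126796, 0.125000); Gamma_ppp = 0.253592, Gamma_ppq = 0.000000, Gamma_pqq = 0.000000, Gamma_qpp = 0.000000, Gamma_qpq = 0.000000, Gamma_qqq = 0.000000; k4 = (-0.126796, 0.125000, -0.004077, 0.000000)
  Y <- Y + (h/6)(k1 + 2k2 + 2k3 + k4): p = 0.1933, q = -0.9437, dp/dtau = -0.1268, dq/dtau = 0.1250


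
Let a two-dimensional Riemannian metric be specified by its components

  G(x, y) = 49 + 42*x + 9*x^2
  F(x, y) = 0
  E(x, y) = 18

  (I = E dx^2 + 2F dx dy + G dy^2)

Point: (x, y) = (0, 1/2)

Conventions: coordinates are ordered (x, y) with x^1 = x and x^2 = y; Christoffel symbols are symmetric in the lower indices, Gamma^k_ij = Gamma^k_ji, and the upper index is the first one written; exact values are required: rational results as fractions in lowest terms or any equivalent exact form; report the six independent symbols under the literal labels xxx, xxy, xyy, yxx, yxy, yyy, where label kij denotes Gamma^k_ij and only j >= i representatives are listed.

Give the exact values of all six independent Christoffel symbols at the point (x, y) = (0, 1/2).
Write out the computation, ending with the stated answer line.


E = 18, F = 0, G = 49 at the point
E_x = 0, E_y = 0, F_x = 0, F_y = 0, G_x = 42, G_y = 0
EG - F^2 = 882;  g^inv = (1/882) * [[49, 0], [0, 18]]
first-kind symbols [ij,l] = (1/2)(d_i g_jl + d_j g_il - d_l g_ij): [xx,x] = E_x/2 = 0, [xx,y] = F_x - E_y/2 = 0, [xy,x] = E_y/2 = 0, [xy,y] = G_x/2 = 21, [yy,x] = F_y - G_x/2 = -21, [yy,y] = G_y/2 = 0
Gamma^x_ij = (G*[ij,x] - F*[ij,y])/(EG - F^2), Gamma^y_ij = (E*[ij,y] - F*[ij,x])/(EG - F^2)

Answer: Gamma_xxx = 0, Gamma_xxy = 0, Gamma_xyy = -7/6, Gamma_yxx = 0, Gamma_yxy = 3/7, Gamma_yyy = 0


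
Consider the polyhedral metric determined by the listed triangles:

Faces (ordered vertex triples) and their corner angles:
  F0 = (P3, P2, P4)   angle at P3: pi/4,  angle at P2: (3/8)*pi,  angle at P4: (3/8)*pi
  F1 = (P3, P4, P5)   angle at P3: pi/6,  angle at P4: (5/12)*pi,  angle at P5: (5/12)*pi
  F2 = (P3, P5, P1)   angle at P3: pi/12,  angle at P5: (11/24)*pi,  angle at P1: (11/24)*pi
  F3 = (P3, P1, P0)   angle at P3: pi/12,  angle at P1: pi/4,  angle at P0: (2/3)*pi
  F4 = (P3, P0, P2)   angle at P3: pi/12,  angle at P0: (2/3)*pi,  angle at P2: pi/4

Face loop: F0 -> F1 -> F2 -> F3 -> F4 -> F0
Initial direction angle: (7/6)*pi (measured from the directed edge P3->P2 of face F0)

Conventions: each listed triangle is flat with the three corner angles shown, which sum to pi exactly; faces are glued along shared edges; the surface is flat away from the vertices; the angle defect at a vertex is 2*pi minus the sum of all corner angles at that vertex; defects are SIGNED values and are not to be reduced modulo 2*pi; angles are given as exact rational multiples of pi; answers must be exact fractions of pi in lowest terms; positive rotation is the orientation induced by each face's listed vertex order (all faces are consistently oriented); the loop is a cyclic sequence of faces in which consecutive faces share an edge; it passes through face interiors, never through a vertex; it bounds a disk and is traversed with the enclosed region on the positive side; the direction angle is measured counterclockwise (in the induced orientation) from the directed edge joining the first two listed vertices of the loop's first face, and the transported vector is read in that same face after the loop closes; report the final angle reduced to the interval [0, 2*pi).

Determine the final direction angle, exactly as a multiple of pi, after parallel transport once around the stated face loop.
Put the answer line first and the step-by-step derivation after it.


Answer: final direction angle = pi/2

enclosed vertex P3: corner angles sum to (2/3)*pi, defect = 2*pi - (2/3)*pi = (4/3)*pi
final direction = starting direction + enclosed defect total, reduced mod 2*pi (induced orientation)
final angle = (7/6)*pi + (4/3)*pi = pi/2 (mod 2*pi)


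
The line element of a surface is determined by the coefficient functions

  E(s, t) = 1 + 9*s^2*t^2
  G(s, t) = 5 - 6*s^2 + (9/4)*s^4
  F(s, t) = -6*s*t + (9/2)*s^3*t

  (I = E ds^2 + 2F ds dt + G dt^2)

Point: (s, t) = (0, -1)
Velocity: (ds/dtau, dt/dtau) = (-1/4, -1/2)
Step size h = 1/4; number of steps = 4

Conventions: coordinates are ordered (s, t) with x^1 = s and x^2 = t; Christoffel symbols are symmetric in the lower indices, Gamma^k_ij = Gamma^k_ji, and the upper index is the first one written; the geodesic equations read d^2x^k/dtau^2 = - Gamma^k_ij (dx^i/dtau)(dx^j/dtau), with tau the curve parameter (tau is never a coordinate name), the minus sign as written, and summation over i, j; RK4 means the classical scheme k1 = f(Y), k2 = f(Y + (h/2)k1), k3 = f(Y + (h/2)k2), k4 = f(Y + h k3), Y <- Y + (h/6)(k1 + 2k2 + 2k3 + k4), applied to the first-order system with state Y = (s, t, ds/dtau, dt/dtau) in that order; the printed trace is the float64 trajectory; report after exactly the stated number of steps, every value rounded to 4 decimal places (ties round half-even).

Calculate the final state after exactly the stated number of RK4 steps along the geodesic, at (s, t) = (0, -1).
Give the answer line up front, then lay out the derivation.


Answer: s = -0.2403, t = -1.5537, ds/dtau = -0.2168, dt/dtau = -0.6181

f(Y) = (ds/dtau, dt/dtau, -Gamma^s_ij Y'^i Y'^j, -Gamma^t_ij Y'^i Y'^j) with the Gammas evaluated at the stage position; h = 0.250000; intermediate values shown to 6 dp
step 0: s = 0.0000, t = -1.0000, ds/dtau = -0.2500, dt/dtau = -0.5000
step 1:
  k1: at (s, t) = (0.000000, -1.000000), (ds/dtau, dt/dtau) = (-0.250000, -0.500000); Gamma_sss = 0.000000, Gamma_sst = 0.000000, Gamma_stt = 0.000000, Gamma_tss = 1.200000, Gamma_tst = 0.000000, Gamma_ttt = 0.000000; k1 = (-0.250000, -0.500000, 0.000000, -0.075000)
  k2: at (s, t) = (-0.031250, -1.062500), (ds/dtau, dt/dtau) = (-0.250000, -0.509375); Gamma_sss = -0.063449, Gamma_sst = -0.001866, Gamma_stt = 0.000000, Gamma_tss = 1.273031, Gamma_tst = 0.037442, Gamma_ttt = 0.000000; k2 = (-0.250000, -0.509375, 0.004441, -0.089100)
  k3: at (s, t) = (-0.031250, -1.063672), (ds/dtau, dt/dtau) = (-0.249445, -0.511138); Gamma_sss = -0.063589, Gamma_sst = -0.001868, Gamma_stt = 0.000000, Gamma_tss = 1.274430, Gamma_tst = 0.037442, Gamma_ttt = 0.000000; k3 = (-0.249445, -0.511138, 0.004433, -0.088846)
  k4: at (s, t) = (-0.062361, -1.127784), (ds/dtau, dt/dtau) = (-0.248892, -0.522212); Gamma_sss = -0.142167, Gamma_sst = -0.007861, Gamma_stt = 0.000000, Gamma_tss = 1.343692, Gamma_tst = 0.074300, Gamma_ttt = 0.000000; k4 = (-0.248892, -0.522212, 0.010850, -0.102552)
  Y <- Y + (h/6)(k1 + 2k2 + 2k3 + k4): s = -0.0624, t = -1.1276, ds/dtau = -0.2488, dt/dtau = -0.5222
step 2:
  k1: at (s, t) = (-0.062408, -1.127635), (ds/dtau, dt/dtau) = (-0.248808, -0.522227); Gamma_sss = -0.142235, Gamma_sst = -0.007872, Gamma_stt = 0.000000, Gamma_tss = 1.343503, Gamma_tst = 0.074355, Gamma_ttt = 0.000000; k1 = (-0.248808, -0.522227, 0.010851, -0.102493)
  k2: at (s, t) = (-0.093509, -1.192913), (ds/dtau, dt/dtau) = (-0.247452, -0.535038); Gamma_sss = -0.236694, Gamma_sst = -0.018554, Gamma_stt = 0.000000, Gamma_tss = 1.405330, Gamma_tst = 0.110159, Gamma_ttt = 0.000000; k2 = (-0.247452, -0.535038, 0.019406, -0.115221)
  k3: at (s, t) = (-0.093339, -1.194515), (ds/dtau, dt/dtau) = (-0.246383, -0.536630); Gamma_sss = -0.236896, Gamma_sst = -0.018511, Gamma_stt = 0.000000, Gamma_tss = 1.407227, Gamma_tst = 0.109960, Gamma_ttt = 0.000000; k3 = (-0.246383, -0.536630, 0.019276, -0.114502)
  k4: at (s, t) = (-0.124003, -1.261792), (ds/dtau, dt/dtau) = (-0.243990, -0.550852); Gamma_sss = -0.346459, Gamma_sst = -0.034048, Gamma_stt = 0.000000, Gamma_tss = 1.459157, Gamma_tst = 0.143399, Gamma_ttt = 0.000000; k4 = (-0.243990, -0.550852, 0.029777, -0.125411)
  Y <- Y + (h/6)(k1 + 2k2 + 2k3 + k4): s = -0.1241, t = -1.2617, ds/dtau = -0.2439, dt/dtau = -0.5509
step 3:
  k1: at (s, t) = (-0.124094, -1.261652), (ds/dtau, dt/dtau) = (-0.243892, -0.550867); Gamma_sss = -0.346625, Gamma_sst = -0.034093, Gamma_stt = 0.000000, Gamma_tss = 1.458931, Gamma_tst = 0.143498, Gamma_ttt = 0.000000; k1 = (-0.243892, -0.550867, 0.029779, -0.125340)
  k2: at (s, t) = (-0.154580, -1.330510), (ds/dtau, dt/dtau) = (-0.240170, -0.566534); Gamma_sss = -0.470128, Gamma_sst = -0.054620, Gamma_stt = 0.000000, Gamma_tss = 1.496577, Gamma_tst = 0.173874, Gamma_ttt = 0.000000; k2 = (-0.240170, -0.566534, 0.041981, -0.133641)
  k3: at (s, t) = (-0.154115, -1.332469), (ds/dtau, dt/dtau) = (-0.238644, -0.567572); Gamma_sss = -0.470123, Gamma_sst = -0.054375, Gamma_stt = 0.000000, Gamma_tss = 1.499038, Gamma_tst = 0.173380, Gamma_ttt = 0.000000; k3 = (-0.238644, -0.567572, 0.041504, -0.132340)
  k4: at (s, t) = (-0.183755, -1.403545), (ds/dtau, dt/dtau) = (-0.233516, -0.583951); Gamma_sss = -0.603464, Gamma_sst = -0.079007, Gamma_stt = 0.000000, Gamma_tss = 1.520390, Gamma_tst = 0.199052, Gamma_ttt = 0.000000; k4 = (-0.233516, -0.583951, 0.054454, -0.137193)
  Y <- Y + (h/6)(k1 + 2k2 + 2k3 + k4): s = -0.1839, t = -1.4034, ds/dtau = -0.2334, dt/dtau = -0.5840
step 4:
  k1: at (s, t) = (-0.183887, -1.403445), (ds/dtau, dt/dtau) = (-0.233425, -0.583970); Gamma_sss = -0.603756, Gamma_sst = -0.079107, Gamma_stt = 0.000000, Gamma_tss = 1.520086, Gamma_tst = 0.199170, Gamma_ttt = 0.000000; k1 = (-0.233425, -0.583970, 0.054464, -0.137125)
  k2: at (s, t) = (-0.213065, -1.476441), (ds/dtau, dt/dtau) = (-0.226617, -0.601111); Gamma_sss = -0.743408, Gamma_sst = -0.107281, Gamma_stt = 0.000000, Gamma_tss = 1.521821, Gamma_tst = 0.219614, Gamma_ttt = 0.000000; k2 = (-0.226617, -0.601111, 0.067406, -0.137986)
  k3: at (s, t) = (-0.212214, -1.478584), (ds/dtau, dt/dtau) = (-0.224999, -0.601219); Gamma_sss = -0.742912, Gamma_sst = -0.106627, Gamma_stt = 0.000000, Gamma_tss = 1.525118, Gamma_tst = 0.218893, Gamma_ttt = 0.000000; k3 = (-0.224999, -0.601219, 0.066457, -0.136430)
  k4: at (s, t) = (-0.240137, -1.553750), (ds/dtau, dt/dtau) = (-0.216811, -0.618078); Gamma_sss = -0.882170, Gamma_sst = -0.136342, Gamma_stt = 0.000000, Gamma_tss = 1.508065, Gamma_tst = 0.233076, Gamma_ttt = 0.000000; k4 = (-0.216811, -0.618078, 0.078009, -0.133357)
  Y <- Y + (h/6)(k1 + 2k2 + 2k3 + k4): s = -0.2403, t = -1.5537, ds/dtau = -0.2168, dt/dtau = -0.6181


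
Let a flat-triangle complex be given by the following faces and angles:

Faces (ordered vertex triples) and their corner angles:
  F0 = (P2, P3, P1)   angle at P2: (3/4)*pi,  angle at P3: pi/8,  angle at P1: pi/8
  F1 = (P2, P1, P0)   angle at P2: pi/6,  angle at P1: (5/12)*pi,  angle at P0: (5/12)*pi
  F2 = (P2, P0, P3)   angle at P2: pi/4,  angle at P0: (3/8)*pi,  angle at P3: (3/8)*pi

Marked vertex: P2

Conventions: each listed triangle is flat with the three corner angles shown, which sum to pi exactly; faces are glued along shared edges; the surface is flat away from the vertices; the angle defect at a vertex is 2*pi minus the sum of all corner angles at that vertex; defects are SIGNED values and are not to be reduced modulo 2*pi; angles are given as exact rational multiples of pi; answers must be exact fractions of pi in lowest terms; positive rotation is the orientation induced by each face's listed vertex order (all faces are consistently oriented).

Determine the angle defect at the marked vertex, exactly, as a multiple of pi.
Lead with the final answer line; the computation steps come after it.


Answer: defect(P2) = (5/6)*pi

Sum of corner angles at P2: (7/6)*pi
defect = 2*pi - (7/6)*pi


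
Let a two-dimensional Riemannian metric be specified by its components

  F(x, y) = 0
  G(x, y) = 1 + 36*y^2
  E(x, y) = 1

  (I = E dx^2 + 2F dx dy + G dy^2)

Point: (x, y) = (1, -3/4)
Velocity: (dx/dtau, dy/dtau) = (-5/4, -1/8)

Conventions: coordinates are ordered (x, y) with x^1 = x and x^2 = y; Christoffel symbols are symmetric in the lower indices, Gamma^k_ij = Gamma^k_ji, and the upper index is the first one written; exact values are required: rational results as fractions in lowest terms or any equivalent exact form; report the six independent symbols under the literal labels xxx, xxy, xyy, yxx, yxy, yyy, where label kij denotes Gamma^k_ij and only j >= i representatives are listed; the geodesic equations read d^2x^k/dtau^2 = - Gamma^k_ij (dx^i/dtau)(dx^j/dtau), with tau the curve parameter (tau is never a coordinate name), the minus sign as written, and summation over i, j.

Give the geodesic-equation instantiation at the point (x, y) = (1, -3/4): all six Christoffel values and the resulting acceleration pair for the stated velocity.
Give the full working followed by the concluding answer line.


E = 1, F = 0, G = 85/4 at the point
E_x = 0, E_y = 0, F_x = 0, F_y = 0, G_x = 0, G_y = -54
EG - F^2 = 85/4;  g^inv = (4/85) * [[85/4, 0], [0, 1]]
first-kind symbols [ij,l] = (1/2)(d_i g_jl + d_j g_il - d_l g_ij): [xx,x] = E_x/2 = 0, [xx,y] = F_x - E_y/2 = 0, [xy,x] = E_y/2 = 0, [xy,y] = G_x/2 = 0, [yy,x] = F_y - G_x/2 = 0, [yy,y] = G_y/2 = -27
Gamma^x_ij = (G*[ij,x] - F*[ij,y])/(EG - F^2), Gamma^y_ij = (E*[ij,y] - F*[ij,x])/(EG - F^2)
Gamma_xxx = 0, Gamma_xxy = 0, Gamma_xyy = 0, Gamma_yxx = 0, Gamma_yxy = 0, Gamma_yyy = -108/85
d^2x/dtau^2 = -(Gamma_xxx*(-5/4)^2 + 2*Gamma_xxy*(-5/4)*(-1/8) + Gamma_xyy*(-1/8)^2) = 0
d^2y/dtau^2 = -(Gamma_yxx*(-5/4)^2 + 2*Gamma_yxy*(-5/4)*(-1/8) + Gamma_yyy*(-1/8)^2) = 27/1360

Answer: Gamma_xxx = 0, Gamma_xxy = 0, Gamma_xyy = 0, Gamma_yxx = 0, Gamma_yxy = 0, Gamma_yyy = -108/85; accelerations (d^2x/dtau^2, d^2y/dtau^2) = (0, 27/1360)


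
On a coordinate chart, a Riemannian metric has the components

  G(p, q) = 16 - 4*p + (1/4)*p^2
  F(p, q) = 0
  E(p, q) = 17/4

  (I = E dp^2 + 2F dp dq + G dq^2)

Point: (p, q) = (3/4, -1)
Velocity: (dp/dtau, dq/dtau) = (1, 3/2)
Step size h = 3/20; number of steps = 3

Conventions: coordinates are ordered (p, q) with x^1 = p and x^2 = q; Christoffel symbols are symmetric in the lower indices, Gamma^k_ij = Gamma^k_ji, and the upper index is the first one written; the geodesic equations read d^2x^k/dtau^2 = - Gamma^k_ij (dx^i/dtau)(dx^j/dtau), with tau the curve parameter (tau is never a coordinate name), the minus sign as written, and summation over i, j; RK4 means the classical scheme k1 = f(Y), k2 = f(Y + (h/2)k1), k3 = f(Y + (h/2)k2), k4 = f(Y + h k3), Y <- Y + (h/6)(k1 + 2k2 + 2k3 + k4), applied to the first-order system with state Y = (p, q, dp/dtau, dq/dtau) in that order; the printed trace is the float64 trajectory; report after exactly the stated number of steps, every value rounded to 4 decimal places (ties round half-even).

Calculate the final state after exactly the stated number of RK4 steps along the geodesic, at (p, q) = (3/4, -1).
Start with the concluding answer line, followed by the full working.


Answer: p = 1.0972, q = -0.2875, dp/dtau = 0.5316, dq/dtau = 1.6547

f(Y) = (dp/dtau, dq/dtau, -Gamma^p_ij Y'^i Y'^j, -Gamma^q_ij Y'^i Y'^j) with the Gammas evaluated at the stage position; h = 0.150000; intermediate values shown to 6 dp
step 0: p = 0.7500, q = -1.0000, dp/dtau = 1.0000, dq/dtau = 1.5000
step 1:
  k1: at (p, q) = (0.750000, -1.000000), (dp/dtau, dq/dtau) = (1.000000, 1.500000); Gamma_ppp = 0.000000, Gamma_ppq = 0.000000, Gamma_pqq = 0.426471, Gamma_qpp = 0.000000, Gamma_qpq = -0.137931, Gamma_qqq = 0.000000; k1 = (1.000000, 1.500000, -0.959559, 0.413793)
  k2: at (p, q) = (0.825000, -0.887500), (dp/dtau, dq/dtau) = (0.928033, 1.531034); Gamma_ppp = 0.000000, Gamma_ppq = 0.000000, Gamma_pqq = 0.422059, Gamma_qpp = 0.000000, Gamma_qpq = -0.139373, Gamma_qqq = 0.000000; k2 = (0.928033, 1.531034, -0.989334, 0.396056)
  k3: at (p, q) = (0.819602, -0.885172), (dp/dtau, dq/dtau) = (0.925800, 1.529704); Gamma_ppp = 0.000000, Gamma_ppq = 0.000000, Gamma_pqq = 0.422376, Gamma_qpp = 0.000000, Gamma_qpq = -0.139268, Gamma_qqq = 0.000000; k3 = (0.925800, 1.529704, -0.988358, 0.394463)
  k4: at (p, q) = (0.888870, -0.770544), (dp/dtau, dq/dtau) = (0.851746, 1.559169); Gamma_ppp = 0.000000, Gamma_ppq = 0.000000, Gamma_pqq = 0.418302, Gamma_qpp = 0.000000, Gamma_qpq = -0.140625, Gamma_qqq = 0.000000; k4 = (0.851746, 1.559169, -1.016895, 0.373504)
  Y <- Y + (h/6)(k1 + 2k2 + 2k3 + k4): p = 0.8890, q = -0.7705, dp/dtau = 0.8517, dq/dtau = 1.5592
step 2:
  k1: at (p, q) = (0.888985, -0.770484), (dp/dtau, dq/dtau) = (0.851704, 1.559208); Gamma_ppp = 0.000000, Gamma_ppq = 0.000000, Gamma_pqq = 0.418295, Gamma_qpp = 0.000000, Gamma_qpq = -0.140627, Gamma_qqq = 0.000000; k1 = (0.851704, 1.559208, -1.016930, 0.373501)
  k2: at (p, q) = (0.952863, -0.653543), (dp/dtau, dq/dtau) = (0.775434, 1.587221); Gamma_ppp = 0.000000, Gamma_ppq = 0.000000, Gamma_pqq = 0.414537, Gamma_qpp = 0.000000, Gamma_qpq = -0.141902, Gamma_qqq = 0.000000; k2 = (0.775434, 1.587221, -1.044332, 0.349301)
  k3: at (p, q) = (0.947143, -0.651442), (dp/dtau, dq/dtau) = (0.773379, 1.585406); Gamma_ppp = 0.000000, Gamma_ppq = 0.000000, Gamma_pqq = 0.414874, Gamma_qpp = 0.000000, Gamma_qpq = -0.141787, Gamma_qqq = 0.000000; k3 = (0.773379, 1.585406, -1.042791, 0.347695)
  k4: at (p, q) = (1.004992, -0.532673), (dp/dtau, dq/dtau) = (0.695285, 1.611363); Gamma_ppp = 0.000000, Gamma_ppq = 0.000000, Gamma_pqq = 0.411471, Gamma_qpp = 0.000000, Gamma_qpq = -0.142959, Gamma_qqq = 0.000000; k4 = (0.695285, 1.611363, -1.068380, 0.320330)
  Y <- Y + (h/6)(k1 + 2k2 + 2k3 + k4): p = 1.0051, q = -0.5326, dp/dtau = 0.6952, dq/dtau = 1.6114
step 3:
  k1: at (p, q) = (1.005101, -0.532588), (dp/dtau, dq/dtau) = (0.695215, 1.611404); Gamma_ppp = 0.000000, Gamma_ppq = 0.000000, Gamma_pqq = 0.411465, Gamma_qpp = 0.000000, Gamma_qpq = -0.142961, Gamma_qqq = 0.000000; k1 = (0.695215, 1.611404, -1.068418, 0.320311)
  k2: at (p, q) = (1.057242, -0.411733), (dp/dtau, dq/dtau) = (0.615084, 1.635427); Gamma_ppp = 0.000000, Gamma_ppq = 0.000000, Gamma_pqq = 0.408398, Gamma_qpp = 0.000000, Gamma_qpq = -0.144035, Gamma_qqq = 0.000000; k2 = (0.615084, 1.635427, -1.092309, 0.289777)
  k3: at (p, q) = (1.051232, -0.409931), (dp/dtau, dq/dtau) = (0.613292, 1.633137); Gamma_ppp = 0.000000, Gamma_ppq = 0.000000, Gamma_pqq = 0.408751, Gamma_qpp = 0.000000, Gamma_qpq = -0.143910, Gamma_qqq = 0.000000; k3 = (0.613292, 1.633137, -1.090195, 0.288278)
  k4: at (p, q) = (1.097095, -0.287618), (dp/dtau, dq/dtau) = (0.531686, 1.654646); Gamma_ppp = 0.000000, Gamma_ppq = 0.000000, Gamma_pqq = 0.406053, Gamma_qpp = 0.000000, Gamma_qpq = -0.144867, Gamma_qqq = 0.000000; k4 = (0.531686, 1.654646, -1.111714, 0.254893)
  Y <- Y + (h/6)(k1 + 2k2 + 2k3 + k4): p = 1.0972, q = -0.2875, dp/dtau = 0.5316, dq/dtau = 1.6547


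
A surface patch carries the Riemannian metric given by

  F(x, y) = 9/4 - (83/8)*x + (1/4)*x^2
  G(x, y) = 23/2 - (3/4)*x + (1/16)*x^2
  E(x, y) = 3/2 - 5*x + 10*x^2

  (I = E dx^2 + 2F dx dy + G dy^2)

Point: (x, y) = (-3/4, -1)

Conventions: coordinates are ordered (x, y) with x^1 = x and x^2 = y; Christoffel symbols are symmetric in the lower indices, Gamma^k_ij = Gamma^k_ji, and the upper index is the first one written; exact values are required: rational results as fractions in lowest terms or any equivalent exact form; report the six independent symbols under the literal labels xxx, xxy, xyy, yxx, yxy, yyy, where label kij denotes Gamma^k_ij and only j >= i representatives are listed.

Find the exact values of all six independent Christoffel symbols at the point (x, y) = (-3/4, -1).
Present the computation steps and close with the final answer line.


E = 87/8, F = 651/64, G = 3097/256 at the point
E_x = -20, E_y = 0, F_x = -43/4, F_y = 0, G_x = -27/32, G_y = 0
EG - F^2 = 115077/4096;  g^inv = (4096/115077) * [[3097/256, -651/64], [-651/64, 87/8]]
first-kind symbols [ij,l] = (1/2)(d_i g_jl + d_j g_il - d_l g_ij): [xx,x] = E_x/2 = -10, [xx,y] = F_x - E_y/2 = -43/4, [xy,x] = E_y/2 = 0, [xy,y] = G_x/2 = -27/64, [yy,x] = F_y - G_x/2 = 27/64, [yy,y] = G_y/2 = 0
Gamma^x_ij = (G*[ij,x] - F*[ij,y])/(EG - F^2), Gamma^y_ij = (E*[ij,y] - F*[ij,x])/(EG - F^2)

Answer: Gamma_xxx = -47632/115077, Gamma_xxy = 5859/38359, Gamma_xyy = 27873/153436, Gamma_yxx = -20736/38359, Gamma_yxy = -6264/38359, Gamma_yyy = -5859/38359


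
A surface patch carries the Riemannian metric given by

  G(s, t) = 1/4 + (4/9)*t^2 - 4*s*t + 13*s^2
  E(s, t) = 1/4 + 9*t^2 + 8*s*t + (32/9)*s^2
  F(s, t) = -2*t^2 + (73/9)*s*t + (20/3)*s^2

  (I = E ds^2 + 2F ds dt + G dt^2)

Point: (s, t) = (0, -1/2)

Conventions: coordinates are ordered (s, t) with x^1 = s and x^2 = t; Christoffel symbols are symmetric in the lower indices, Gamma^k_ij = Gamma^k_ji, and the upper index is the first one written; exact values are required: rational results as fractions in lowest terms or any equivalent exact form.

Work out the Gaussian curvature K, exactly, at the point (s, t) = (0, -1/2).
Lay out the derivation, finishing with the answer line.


E = 5/2, F = -1/2, G = 13/36, EG - F^2 = 47/72 at the point
E_s = -4, E_t = -9, F_s = -73/18, F_t = 2, G_s = 2, G_t = -4/9
E_tt = 18, F_st = 73/9, G_ss = 26
K follows from Brioschi's formula, (det M1 - det M2)/(EG - F^2)^2.
M1 = [[-E_tt/2 + F_st - G_ss/2, E_s/2, F_s - E_t/2], [F_t - G_s/2, E, F], [G_t/2, F, G]] = [[-125/9, -2, 4/9], [1, 5/2, -1/2], [-2/9, -1/2, 13/36]]; det M1 = -205/24
M2 = [[0, E_t/2, G_s/2], [E_t/2, E, F], [G_s/2, F, G]] = [[0, -9/2, 1], [-9/2, 5/2, -1/2], [1, -1/2, 13/36]]; det M2 = -85/16
det M1 - det M2 = -155/48; K = -155/48 / (47/72)^2 = -16740/2209

Answer: K = -16740/2209


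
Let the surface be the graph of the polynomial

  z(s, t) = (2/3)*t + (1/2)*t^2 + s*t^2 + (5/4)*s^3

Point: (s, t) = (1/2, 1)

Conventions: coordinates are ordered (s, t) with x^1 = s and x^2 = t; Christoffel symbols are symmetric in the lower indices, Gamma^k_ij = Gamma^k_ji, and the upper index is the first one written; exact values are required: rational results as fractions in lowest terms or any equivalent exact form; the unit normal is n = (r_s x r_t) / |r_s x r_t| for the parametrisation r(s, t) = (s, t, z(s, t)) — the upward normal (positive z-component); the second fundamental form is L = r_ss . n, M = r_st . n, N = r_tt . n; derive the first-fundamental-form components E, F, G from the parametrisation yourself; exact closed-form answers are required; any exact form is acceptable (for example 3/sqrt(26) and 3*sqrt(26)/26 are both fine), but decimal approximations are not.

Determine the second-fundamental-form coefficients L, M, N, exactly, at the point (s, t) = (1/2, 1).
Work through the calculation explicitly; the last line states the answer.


z_s = 31/16, z_t = 8/3, z_ss = 15/4, z_st = 2, z_tt = 2
E = 1217/256, F = 31/6, G = 73/9; answer radicand W^2 = 27337/2304
unnormalised second-form numerators: l = 15/4, m = 2, n = 2; L = l/sqrt(27337/2304), and similarly M = m/sqrt(W^2), N = n/sqrt(W^2)

Answer: L = 180*sqrt(27337)/27337, M = 96*sqrt(27337)/27337, N = 96*sqrt(27337)/27337


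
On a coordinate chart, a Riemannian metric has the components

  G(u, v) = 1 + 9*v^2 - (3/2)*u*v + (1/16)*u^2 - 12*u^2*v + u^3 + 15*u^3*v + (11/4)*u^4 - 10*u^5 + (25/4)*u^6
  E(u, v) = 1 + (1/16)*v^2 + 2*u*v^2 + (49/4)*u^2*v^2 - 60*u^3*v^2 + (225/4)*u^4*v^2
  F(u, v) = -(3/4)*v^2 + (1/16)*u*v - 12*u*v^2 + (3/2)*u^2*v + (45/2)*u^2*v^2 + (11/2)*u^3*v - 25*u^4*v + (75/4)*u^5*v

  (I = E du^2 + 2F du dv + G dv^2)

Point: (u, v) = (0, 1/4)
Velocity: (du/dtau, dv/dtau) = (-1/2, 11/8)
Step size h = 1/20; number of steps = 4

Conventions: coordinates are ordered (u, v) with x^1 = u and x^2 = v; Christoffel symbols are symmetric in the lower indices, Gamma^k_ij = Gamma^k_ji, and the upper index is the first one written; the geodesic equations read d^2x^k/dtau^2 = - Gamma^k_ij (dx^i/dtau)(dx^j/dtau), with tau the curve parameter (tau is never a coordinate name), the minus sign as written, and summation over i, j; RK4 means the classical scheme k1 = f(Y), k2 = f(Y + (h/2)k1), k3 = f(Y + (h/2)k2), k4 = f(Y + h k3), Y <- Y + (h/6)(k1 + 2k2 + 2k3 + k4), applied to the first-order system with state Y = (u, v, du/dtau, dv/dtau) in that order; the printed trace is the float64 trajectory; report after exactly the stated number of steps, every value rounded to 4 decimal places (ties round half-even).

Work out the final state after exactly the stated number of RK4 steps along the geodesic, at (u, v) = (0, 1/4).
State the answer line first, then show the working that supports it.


Answer: u = -0.0982, v = 0.4827, du/dtau = -0.4920, dv/dtau = 1.0111

f(Y) = (du/dtau, dv/dtau, -Gamma^u_ij Y'^i Y'^j, -Gamma^v_ij Y'^i Y'^j) with the Gammas evaluated at the stage position; h = 0.050000; intermediate values shown to 6 dp
step 0: u = 0.0000, v = 0.2500, du/dtau = -0.5000, dv/dtau = 1.3750
step 1:
  k1: at (u, v) = (0.000000, 0.250000), (du/dtau, dv/dtau) = (-0.500000, 1.375000); Gamma_uuu = 0.039900, Gamma_uuv = 0.009975, Gamma_uvv = -0.119701, Gamma_vuu = -0.478803, Gamma_vuv = -0.119701, Gamma_vvv = 1.436409; k1 = (-0.500000, 1.375000, 0.230050, -2.760599)
  k2: at (u, v) = (-0.012500, 0.284375), (du/dtau, dv/dtau) = (-0.494249, 1.305985); Gamma_uuu = 0.038789, Gamma_uuv = 0.006477, Gamma_uvv = -0.097721, Gamma_vuu = -0.587194, Gamma_vuv = -0.098042, Gamma_vvv = 1.479302; k2 = (-0.494249, 1.305985, 0.165558, -2.506220)
  k3: at (u, v) = (-0.012356, 0.282650), (du/dtau, dv/dtau) = (-0.495861, 1.312344); Gamma_uuu = 0.038614, Gamma_uuv = 0.006510, Gamma_uvv = -0.097924, Gamma_vuu = -0.582773, Gamma_vuv = -0.098245, Gamma_vvv = 1.477886; k3 = (-0.495861, 1.312344, 0.167627, -2.529859)
  k4: at (u, v) = (-0.024793, 0.315617), (du/dtau, dv/dtau) = (-0.491619, 1.248507); Gamma_uuu = 0.033374, Gamma_uuv = 0.003537, Gamma_uvv = -0.072560, Gamma_vuu = -0.688312, Gamma_vuv = -0.072938, Gamma_vvv = 1.496498; k4 = (-0.491619, 1.248507, 0.109380, -2.255876)
  Y <- Y + (h/6)(k1 + 2k2 + 2k3 + k4): u = -0.0248, v = 0.3155, du/dtau = -0.4916, dv/dtau = 1.2493
step 2:
  k1: at (u, v) = (-0.024765, 0.315501), (du/dtau, dv/dtau) = (-0.491618, 1.249261); Gamma_uuu = 0.033386, Gamma_uuv = 0.003542, Gamma_uvv = -0.072619, Gamma_vuu = -0.687980, Gamma_vuv = -0.072997, Gamma_vvv = 1.496468; k1 = (-0.491618, 1.249261, 0.109616, -2.258856)
  k2: at (u, v) = (-0.037056, 0.346733), (du/dtau, dv/dtau) = (-0.488878, 1.192790); Gamma_uuu = 0.023901, Gamma_uuv = 0.001384, Gamma_uvv = -0.045391, Gamma_vuu = -0.788632, Gamma_vuv = -0.045670, Gamma_vvv = 1.497727; k2 = (-0.488878, 1.192790, 0.060482, -1.995666)
  k3: at (u, v) = (-0.036987, 0.345321), (du/dtau, dv/dtau) = (-0.490106, 1.199370); Gamma_uuu = 0.023883, Gamma_uuv = 0.001394, Gamma_uvv = -0.045553, Gamma_vuu = -0.785382, Gamma_vuv = -0.045834, Gamma_vvv = 1.497989; k3 = (-0.490106, 1.199370, 0.061429, -2.020071)
  k4: at (u, v) = (-0.049271, 0.375470), (du/dtau, dv/dtau) = (-0.488547, 1.148258); Gamma_uuu = 0.010148, Gamma_uuv = 0.000198, Gamma_uvv = -0.017110, Gamma_vuu = -0.882675, Gamma_vuv = -0.017218, Gamma_vvv = 1.488177; k4 = (-0.488547, 1.148258, 0.020359, -1.770799)
  Y <- Y + (h/6)(k1 + 2k2 + 2k3 + k4): u = -0.0492, v = 0.3754, du/dtau = -0.4885, dv/dtau = 1.1488
step 3:
  k1: at (u, v) = (-0.049250, 0.375350), (du/dtau, dv/dtau) = (-0.488503, 1.148752); Gamma_uuu = 0.010174, Gamma_uuv = 0.000199, Gamma_uvv = -0.017159, Gamma_vuu = -0.882369, Gamma_vuv = -0.017268, Gamma_vvv = 1.488235; k1 = (-0.488503, 1.148752, 0.020439, -1.772738)
  k2: at (u, v) = (-0.061462, 0.404069), (du/dtau, dv/dtau) = (-0.487992, 1.104434); Gamma_uuu = -0.007813, Gamma_uuv = 0.000095, Gamma_uvv = 0.011786, Gamma_vuu = -0.975110, Gamma_vuv = 0.011856, Gamma_vvv = 1.470901; k2 = (-0.487992, 1.104434, -0.012413, -1.549177)
  k3: at (u, v) = (-0.061450, 0.402961), (du/dtau, dv/dtau) = (-0.488814, 1.110023); Gamma_uuu = -0.007775, Gamma_uuv = 0.000095, Gamma_uvv = 0.011761, Gamma_vuu = -0.972915, Gamma_vuv = 0.011832, Gamma_vvv = 1.471683; k3 = (-0.488814, 1.110023, -0.012531, -1.568027)
  k4: at (u, v) = (-0.073690, 0.430851), (du/dtau, dv/dtau) = (-0.489130, 1.070351); Gamma_uuu = -0.030129, Gamma_uuv = 0.001171, Gamma_uvv = 0.041092, Gamma_vuu = -1.062676, Gamma_vuv = 0.041301, Gamma_vvv = 1.449335; k4 = (-0.489130, 1.070351, -0.038643, -1.362943)
  Y <- Y + (h/6)(k1 + 2k2 + 2k3 + k4): u = -0.0737, v = 0.4308, du/dtau = -0.4891, dv/dtau = 1.0707
step 4:
  k1: at (u, v) = (-0.073677, 0.430750), (du/dtau, dv/dtau) = (-0.489071, 1.070668); Gamma_uuu = -0.030098, Gamma_uuv = 0.001169, Gamma_uvv = 0.041061, Gamma_vuu = -1.062449, Gamma_vuv = 0.041270, Gamma_vvv = 1.449423; k1 = (-0.489071, 1.070668, -0.038646, -1.364169)
  k2: at (u, v) = (-0.085904, 0.457517), (du/dtau, dv/dtau) = (-0.490037, 1.036564); Gamma_uuu = -0.056810, Gamma_uuv = 0.003497, Gamma_uvv = 0.070437, Gamma_vuu = -1.148412, Gamma_vuv = 0.070701, Gamma_vvv = 1.423886; k2 = (-0.490037, 1.036564, -0.058487, -1.182313)
  k3: at (u, v) = (-0.085928, 0.456664), (du/dtau, dv/dtau) = (-0.490533, 1.041110); Gamma_uuu = -0.056789, Gamma_uuv = 0.003505, Gamma_uvv = 0.070538, Gamma_vuu = -1.147010, Gamma_vuv = 0.070802, Gamma_vvv = 1.424704; k3 = (-0.490533, 1.041110, -0.059212, -1.195938)
  k4: at (u, v) = (-0.098203, 0.482806), (du/dtau, dv/dtau) = (-0.492031, 1.010871); Gamma_uuu = -0.088055, Gamma_uuv = 0.007169, Gamma_uvv = 0.099970, Gamma_vuu = -1.230304, Gamma_vuv = 0.100170, Gamma_vvv = 1.396792; k4 = (-0.492031, 1.010871, -0.073706, -1.029831)
  Y <- Y + (h/6)(k1 + 2k2 + 2k3 + k4): u = -0.0982, v = 0.4827, du/dtau = -0.4920, dv/dtau = 1.0111


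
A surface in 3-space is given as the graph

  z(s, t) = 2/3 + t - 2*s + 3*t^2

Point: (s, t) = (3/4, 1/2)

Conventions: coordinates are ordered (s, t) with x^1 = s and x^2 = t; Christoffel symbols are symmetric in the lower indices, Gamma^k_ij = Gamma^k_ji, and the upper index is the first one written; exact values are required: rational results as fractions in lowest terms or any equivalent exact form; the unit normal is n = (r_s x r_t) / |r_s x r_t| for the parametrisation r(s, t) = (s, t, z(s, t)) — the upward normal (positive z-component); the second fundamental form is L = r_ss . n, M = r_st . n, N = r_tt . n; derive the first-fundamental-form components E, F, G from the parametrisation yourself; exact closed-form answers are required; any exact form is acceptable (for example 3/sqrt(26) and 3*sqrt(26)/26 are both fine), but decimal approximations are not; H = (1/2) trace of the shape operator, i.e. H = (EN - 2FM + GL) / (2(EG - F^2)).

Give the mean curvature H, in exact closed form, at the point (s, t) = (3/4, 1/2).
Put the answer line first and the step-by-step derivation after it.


Answer: H = 5*sqrt(21)/147

z_s = -2, z_t = 4, z_ss = 0, z_st = 0, z_tt = 6
E = 5, F = -8, G = 17; answer radicand W^2 = 21
unnormalised second-form numerators: l = 0, m = 0, n = 6; L = l/sqrt(21), and similarly M = m/sqrt(W^2), N = n/sqrt(W^2)
H = (E*n - 2*F*m + G*l) / (2*(EG - F^2)*sqrt(W^2)); E*n - 2*F*m + G*l = 30, EG - F^2 = 21, so H = (5/7)/sqrt(21)


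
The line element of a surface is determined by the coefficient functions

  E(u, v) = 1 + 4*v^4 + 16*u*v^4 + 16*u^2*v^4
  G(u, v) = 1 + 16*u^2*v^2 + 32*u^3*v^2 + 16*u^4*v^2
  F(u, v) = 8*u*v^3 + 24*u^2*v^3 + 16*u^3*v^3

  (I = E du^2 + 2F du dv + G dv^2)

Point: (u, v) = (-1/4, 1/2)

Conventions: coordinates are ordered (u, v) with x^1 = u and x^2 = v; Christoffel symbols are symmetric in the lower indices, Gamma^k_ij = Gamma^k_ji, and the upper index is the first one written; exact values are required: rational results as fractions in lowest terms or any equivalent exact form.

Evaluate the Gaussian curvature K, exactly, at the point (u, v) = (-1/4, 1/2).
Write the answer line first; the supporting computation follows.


Answer: K = -1024/847

E = 17/16, F = -3/32, G = 73/64, EG - F^2 = 77/64 at the point
E_u = 1/2, E_v = 1/2, F_u = -1/8, F_v = -9/16, G_u = -3/4, G_v = 9/16
E_vv = 3, F_uv = -3/4, G_uu = -1
By Brioschi, K is (det M1 - det M2) divided by (EG - F^2) squared.
M1 = [[-E_vv/2 + F_uv - G_uu/2, E_u/2, F_u - E_v/2], [F_v - G_u/2, E, F], [G_v/2, F, G]] = [[-7/4, 1/4, -3/8], [-3/16, 17/16, -3/32], [9/32, -3/32, 73/64]]; det M1 = -125/64
M2 = [[0, E_v/2, G_u/2], [E_v/2, E, F], [G_u/2, F, G]] = [[0, 1/4, -3/8], [1/4, 17/16, -3/32], [-3/8, -3/32, 73/64]]; det M2 = -13/64
det M1 - det M2 = -7/4; K = -7/4 / (77/64)^2 = -1024/847


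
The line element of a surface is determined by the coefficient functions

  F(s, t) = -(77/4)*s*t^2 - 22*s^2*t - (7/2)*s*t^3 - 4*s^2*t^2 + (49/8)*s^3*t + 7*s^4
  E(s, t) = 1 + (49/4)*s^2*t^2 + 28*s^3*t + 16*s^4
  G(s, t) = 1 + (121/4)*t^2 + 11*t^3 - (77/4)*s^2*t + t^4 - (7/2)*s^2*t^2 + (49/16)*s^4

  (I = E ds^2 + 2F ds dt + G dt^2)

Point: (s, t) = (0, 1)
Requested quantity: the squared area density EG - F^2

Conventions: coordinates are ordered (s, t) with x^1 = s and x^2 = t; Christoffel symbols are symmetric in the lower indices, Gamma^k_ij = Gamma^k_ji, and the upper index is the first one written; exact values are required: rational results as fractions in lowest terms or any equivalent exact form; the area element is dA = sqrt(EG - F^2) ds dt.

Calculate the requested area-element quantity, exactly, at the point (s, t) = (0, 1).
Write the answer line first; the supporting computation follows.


Answer: EG - F^2 = 173/4

E = 1, F = 0, G = 173/4; EG - F^2 = 173/4


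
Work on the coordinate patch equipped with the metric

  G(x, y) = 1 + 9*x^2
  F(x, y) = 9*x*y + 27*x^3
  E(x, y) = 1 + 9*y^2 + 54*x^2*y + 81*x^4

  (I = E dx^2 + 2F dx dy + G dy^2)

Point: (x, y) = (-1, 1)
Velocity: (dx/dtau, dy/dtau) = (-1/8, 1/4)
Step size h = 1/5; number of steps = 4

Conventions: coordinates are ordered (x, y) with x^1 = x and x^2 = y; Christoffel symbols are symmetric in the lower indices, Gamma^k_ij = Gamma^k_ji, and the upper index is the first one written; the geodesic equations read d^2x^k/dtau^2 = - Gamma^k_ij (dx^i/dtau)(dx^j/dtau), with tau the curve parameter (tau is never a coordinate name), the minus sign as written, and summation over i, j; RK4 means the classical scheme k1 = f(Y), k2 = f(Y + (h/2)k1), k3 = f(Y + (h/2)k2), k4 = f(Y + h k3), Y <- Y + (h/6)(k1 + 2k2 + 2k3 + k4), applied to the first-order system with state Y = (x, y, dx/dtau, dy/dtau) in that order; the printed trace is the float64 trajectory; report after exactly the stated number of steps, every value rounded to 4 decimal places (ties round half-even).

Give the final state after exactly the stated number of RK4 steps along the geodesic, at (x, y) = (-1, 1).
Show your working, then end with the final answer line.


f(Y) = (dx/dtau, dy/dtau, -Gamma^x_ij Y'^i Y'^j, -Gamma^y_ij Y'^i Y'^j) with the Gammas evaluated at the stage position; h = 0.200000; intermediate values shown to 6 dp
step 0: x = -1.0000, y = 1.0000, dx/dtau = -0.1250, dy/dtau = 0.2500
step 1:
  k1: at (x, y) = (-1.000000, 1.000000), (dx/dtau, dy/dtau) = (-0.125000, 0.250000); Gamma_xxx = -1.402597, Gamma_xxy = 0.233766, Gamma_xyy = 0.000000, Gamma_yxx = 0.350649, Gamma_yxy = -0.058442, Gamma_yyy = 0.000000; k1 = (-0.125000, 0.250000, 0.036526, -0.009131)
  k2: at (x, y) = (-1.012500, 1.025000), (dx/dtau, dy/dtau) = (-0.121347, 0.249087); Gamma_xxx = -1.387754, Gamma_xxy = 0.228437, Gamma_xyy = 0.000000, Gamma_yxx = 0.342668, Gamma_yxy = -0.056406, Gamma_yyy = 0.000000; k2 = (-0.121347, 0.249087, 0.034244, -0.008456)
  k3: at (x, y) = (-1.012135, 1.024909), (dx/dtau, dy/dtau) = (-0.121576, 0.249154); Gamma_xxx = -1.387994, Gamma_xxy = 0.228559, Gamma_xyy = 0.000000, Gamma_yxx = 0.342797, Gamma_yxy = -0.056448, Gamma_yyy = 0.000000; k3 = (-0.121576, 0.249154, 0.034362, -0.008486)
  k4: at (x, y) = (-1.024315, 1.049831), (dx/dtau, dy/dtau) = (-0.118128, 0.248303); Gamma_xxx = -1.373712, Gamma_xxy = 0.223517, Gamma_xyy = 0.000000, Gamma_yxx = 0.335227, Gamma_yxy = -0.054545, Gamma_yyy = 0.000000; k4 = (-0.118128, 0.248303, 0.032281, -0.007878)
  Y <- Y + (h/6)(k1 + 2k2 + 2k3 + k4): x = -1.0243, y = 1.0498, dx/dtau = -0.1181, dy/dtau = 0.2483
step 2:
  k1: at (x, y) = (-1.024299, 1.049826), (dx/dtau, dy/dtau) = (-0.118133, 0.248304); Gamma_xxx = -1.373722, Gamma_xxy = 0.223522, Gamma_xyy = 0.000000, Gamma_yxx = 0.335233, Gamma_yxy = -0.054547, Gamma_yyy = 0.000000; k1 = (-0.118133, 0.248304, 0.032284, -0.007878)
  k2: at (x, y) = (-1.036112, 1.074657), (dx/dtau, dy/dtau) = (-0.114904, 0.247516); Gamma_xxx = -1.360011, Gamma_xxy = 0.218768, Gamma_xyy = 0.000000, Gamma_yxx = 0.328066, Gamma_yxy = -0.052772, Gamma_yyy = 0.000000; k2 = (-0.114904, 0.247516, 0.030400, -0.007333)
  k3: at (x, y) = (-1.035790, 1.074578), (dx/dtau, dy/dtau) = (-0.115093, 0.247570); Gamma_xxx = -1.360215, Gamma_xxy = 0.218869, Gamma_xyy = 0.000000, Gamma_yxx = 0.328172, Gamma_yxy = -0.052806, Gamma_yyy = 0.000000; k3 = (-0.115093, 0.247570, 0.030491, -0.007356)
  k4: at (x, y) = (-1.047318, 1.099340), (dx/dtau, dy/dtau) = (-0.112035, 0.246832); Gamma_xxx = -1.346994, Gamma_xxy = 0.214356, Gamma_xyy = 0.000000, Gamma_yxx = 0.321354, Gamma_yxy = -0.051139, Gamma_yyy = 0.000000; k4 = (-0.112035, 0.246832, 0.028763, -0.006862)
  Y <- Y + (h/6)(k1 + 2k2 + 2k3 + k4): x = -1.0473, y = 1.0993, dx/dtau = -0.1120, dy/dtau = 0.2468
step 3:
  k1: at (x, y) = (-1.047304, 1.099336), (dx/dtau, dy/dtau) = (-0.112038, 0.246833); Gamma_xxx = -1.347002, Gamma_xxy = 0.214360, Gamma_xyy = 0.000000, Gamma_yxx = 0.321358, Gamma_yxy = -0.051140, Gamma_yyy = 0.000000; k1 = (-0.112038, 0.246833, 0.028765, -0.006862)
  k2: at (x, y) = (-1.058508, 1.124020), (dx/dtau, dy/dtau) = (-0.109162, 0.246147); Gamma_xxx = -1.334279, Gamma_xxy = 0.210088, Gamma_xyy = 0.000000, Gamma_yxx = 0.314880, Gamma_yxy = -0.049579, Gamma_yyy = 0.000000; k2 = (-0.109162, 0.246147, 0.027190, -0.006417)
  k3: at (x, y) = (-1.058221, 1.123951), (dx/dtau, dy/dtau) = (-0.109319, 0.246191); Gamma_xxx = -1.334453, Gamma_xxy = 0.210172, Gamma_xyy = 0.000000, Gamma_yxx = 0.314969, Gamma_yxy = -0.049607, Gamma_yyy = 0.000000; k3 = (-0.109319, 0.246191, 0.027261, -0.006434)
  k4: at (x, y) = (-1.069168, 1.148575), (dx/dtau, dy/dtau) = (-0.106586, 0.245546); Gamma_xxx = -1.322162, Gamma_xxy = 0.206104, Gamma_xyy = 0.000000, Gamma_yxx = 0.308788, Gamma_yxy = -0.048135, Gamma_yyy = 0.000000; k4 = (-0.106586, 0.245546, 0.025809, -0.006028)
  Y <- Y + (h/6)(k1 + 2k2 + 2k3 + k4): x = -1.0692, y = 1.1486, dx/dtau = -0.1066, dy/dtau = 0.2455
step 4:
  k1: at (x, y) = (-1.069157, 1.148572), (dx/dtau, dy/dtau) = (-0.106589, 0.245547); Gamma_xxx = -1.322168, Gamma_xxy = 0.206108, Gamma_xyy = 0.000000, Gamma_yxx = 0.308792, Gamma_yxy = -0.048136, Gamma_yyy = 0.000000; k1 = (-0.106589, 0.245547, 0.025810, -0.006028)
  k2: at (x, y) = (-1.079816, 1.173126), (dx/dtau, dy/dtau) = (-0.104008, 0.244944); Gamma_xxx = -1.310313, Gamma_xxy = 0.202243, Gamma_xyy = 0.000000, Gamma_yxx = 0.302902, Gamma_yxy = -0.046752, Gamma_yyy = 0.000000; k2 = (-0.104008, 0.244944, 0.024479, -0.005659)
  k3: at (x, y) = (-1.079558, 1.173066), (dx/dtau, dy/dtau) = (-0.104141, 0.244981); Gamma_xxx = -1.310464, Gamma_xxy = 0.202315, Gamma_xyy = 0.000000, Gamma_yxx = 0.302977, Gamma_yxy = -0.046775, Gamma_yyy = 0.000000; k3 = (-0.104141, 0.244981, 0.024536, -0.005673)
  k4: at (x, y) = (-1.089986, 1.197568), (dx/dtau, dy/dtau) = (-0.101682, 0.244412); Gamma_xxx = -1.298991, Gamma_xxy = 0.198625, Gamma_xyy = 0.000000, Gamma_yxx = 0.297343, Gamma_yxy = -0.045466, Gamma_yyy = 0.000000; k4 = (-0.101682, 0.244412, 0.023303, -0.005334)
  Y <- Y + (h/6)(k1 + 2k2 + 2k3 + k4): x = -1.0900, y = 1.1976, dx/dtau = -0.1017, dy/dtau = 0.2444

Answer: x = -1.0900, y = 1.1976, dx/dtau = -0.1017, dy/dtau = 0.2444
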